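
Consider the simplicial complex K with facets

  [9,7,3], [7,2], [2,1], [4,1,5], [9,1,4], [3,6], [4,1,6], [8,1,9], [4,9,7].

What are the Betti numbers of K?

Order the vertices as 1 < 2 < 3 < 4 < 5 < 6 < 7 < 8 < 9. Listing each simplex with vertices in this order, K has dimension 2 with simplices:

  0-simplices (9): [1], [2], [3], [4], [5], [6], [7], [8], [9]
  1-simplices (16): [1,2], [1,4], [1,5], [1,6], [1,8], [1,9], [2,7], [3,6], [3,7], [3,9], [4,5], [4,6], [4,7], [4,9], [7,9], [8,9]
  2-simplices (6): [1,4,5], [1,4,6], [1,4,9], [1,8,9], [3,7,9], [4,7,9]

Hence C_0 ≅ Z^9, C_1 ≅ Z^16, C_2 ≅ Z^6.

Boundary ∂_1: C_1 → C_0 sends each edge [p,q] (with p < q) to q − p. For instance
  ∂[1,9] = [9] − [1].
The 9×16 boundary matrix has rank 8 and Smith normal form diag(1,1,1,1,1,1,1,1).

∂_2: C_2 → C_1 maps a triangle to the signed sum of its edges. For instance
  ∂[1,4,5] = [4,5] − [1,5] + [1,4],
  ∂[1,4,6] = [4,6] − [1,6] + [1,4].
As a 16×6 matrix over Z this has rank 6, with invariant factors (1,1,1,1,1,1).

Computing H_k = (kernel of ∂_k) / (image of ∂_{k+1}):

  H_0: rank C_0 − rank ∂_1 = 9 − 8 = 1, and the invariant factors of ∂_1 are all 1, so H_0 ≅ Z.
  H_1: rank ker ∂_1 − rank ∂_2 = (16 − 8) − 6 = 2, and the invariant factors of ∂_2 are all 1, so H_1 ≅ Z^2.
  H_2: rank ker ∂_2 − rank ∂_3 = (6 − 6) − 0 = 0, and there is no ∂_3, so H_2 ≅ 0.

Hence the Betti numbers are b_0 = 1, b_1 = 2, b_2 = 0.

b_0 = 1, b_1 = 2, b_2 = 0.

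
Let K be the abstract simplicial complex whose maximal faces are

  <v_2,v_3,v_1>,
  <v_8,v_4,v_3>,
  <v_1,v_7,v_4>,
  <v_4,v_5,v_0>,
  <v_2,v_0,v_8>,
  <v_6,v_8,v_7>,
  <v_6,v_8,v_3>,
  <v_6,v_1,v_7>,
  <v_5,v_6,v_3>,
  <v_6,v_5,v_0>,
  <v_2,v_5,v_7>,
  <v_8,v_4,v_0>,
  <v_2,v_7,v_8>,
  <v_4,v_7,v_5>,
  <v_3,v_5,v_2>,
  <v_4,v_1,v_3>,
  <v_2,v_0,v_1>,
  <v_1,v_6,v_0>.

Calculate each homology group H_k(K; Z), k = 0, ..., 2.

H_0 = Z,  H_1 = Z^2,  H_2 = Z.

K has 9 vertices, 27 edges, 18 triangles.
rank ∂_0 = 0, rank ∂_1 = 8 ⇒ b_0 = 9 − 0 − 8 = 1; all invariant factors of ∂_1 are 1 so no torsion. So H_0 ≅ Z.
rank ∂_1 = 8, rank ∂_2 = 17 ⇒ b_1 = 27 − 8 − 17 = 2; all invariant factors of ∂_2 are 1 so no torsion. So H_1 ≅ Z^2.
rank ∂_2 = 17, rank ∂_3 = 0 ⇒ b_2 = 18 − 17 − 0 = 1. So H_2 ≅ Z.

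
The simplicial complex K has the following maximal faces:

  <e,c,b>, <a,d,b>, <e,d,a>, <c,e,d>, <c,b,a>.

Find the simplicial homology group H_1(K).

Order the vertices as a < b < c < d < e. Listing each simplex with vertices in this order, K has dimension 2 with simplices:

  0-simplices (5): a, b, c, d, e
  1-simplices (10): ab, ac, ad, ae, bc, bd, be, cd, ce, de
  2-simplices (5): abc, abd, ade, bce, cde

so the chain groups are C_0 ≅ Z^5, C_1 ≅ Z^10, C_2 ≅ Z^5.

Boundary ∂_1: C_1 → C_0 maps an edge to its endpoints' difference, ∂[p,q] = q − p. For instance
  ∂de = e − d.
This gives a 5×10 integer matrix of rank 4; reducing to Smith normal form yields diagonal entries (1,1,1,1).

The boundary map ∂_2: C_2 → C_1 maps a triangle to the signed sum of its edges. For instance
  ∂abd = bd − ad + ab,
  ∂cde = de − ce + cd.
As a 10×5 matrix over Z this has rank 5, with invariant factors (1,1,1,1,1).

From H_k ≅ ker(∂_k) / im(∂_{k+1}) we obtain:

  H_1: rank ker ∂_1 − rank ∂_2 = (10 − 4) − 5 = 1, and the invariant factors of ∂_2 are all 1, so H_1 = Z.

H_1 = Z.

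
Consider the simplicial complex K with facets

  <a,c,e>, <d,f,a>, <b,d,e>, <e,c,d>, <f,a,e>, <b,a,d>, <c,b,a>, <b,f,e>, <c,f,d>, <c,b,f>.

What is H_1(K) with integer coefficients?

K has 6 vertices, 15 edges, 10 triangles.
rank ∂_1 = 5, rank ∂_2 = 10 ⇒ b_1 = 15 − 5 − 10 = 0; ∂_2 has invariant factor(s) [2] giving torsion. So H_1 ≅ Z/2Z.

H_1 ≅ Z/2Z.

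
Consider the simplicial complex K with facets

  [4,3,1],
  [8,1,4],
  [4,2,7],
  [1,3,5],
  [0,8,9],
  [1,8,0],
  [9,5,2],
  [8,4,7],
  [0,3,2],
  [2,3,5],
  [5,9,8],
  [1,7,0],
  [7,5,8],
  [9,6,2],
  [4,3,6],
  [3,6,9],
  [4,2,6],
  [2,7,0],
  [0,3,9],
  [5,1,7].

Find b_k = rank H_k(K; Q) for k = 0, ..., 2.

b_0 = 1, b_1 = 1, b_2 = 0.

Order the vertices as 0 < 1 < 2 < 3 < 4 < 5 < 6 < 7 < 8 < 9. Listing each simplex with vertices in this order, K has dimension 2 with simplices:

  0-simplices (10): [0], [1], [2], [3], [4], [5], [6], [7], [8], [9]
  1-simplices (30): (30 of them)
  2-simplices (20): (20 of them)

so the chain groups are C_0 ≅ Z^10, C_1 ≅ Z^30, C_2 ≅ Z^20.

Boundary ∂_1: C_1 → C_0 sends each edge [p,q] (with p < q) to q − p. For instance
  ∂[0,2] = [2] − [0].
The resulting 10×30 matrix has rank 9, and its Smith normal form has invariant factors (1,1,1,1,1,1,1,1,1).

∂_2: C_2 → C_1 acts by ∂[p,q,r] = [q,r] − [p,r] + [p,q]. For instance
  ∂[3,6,9] = [6,9] − [3,9] + [3,6],
  ∂[4,7,8] = [7,8] − [4,8] + [4,7].
This gives a 30×20 integer matrix of rank 20; reducing to Smith normal form yields diagonal entries (1,1,1,1,1,1,1,1,1,1,1,1,1,1,1,1,1,1,1,2).

Reading off H_k = ker ∂_k / im ∂_{k+1}:

  H_0: rank C_0 − rank ∂_1 = 10 − 9 = 1, and the invariant factors of ∂_1 are all 1, so H_0 ≅ Z.
  H_1: rank ker ∂_1 − rank ∂_2 = (30 − 9) − 20 = 1, and ∂_2 has invariant factor 2 > 1, so H_1 ≅ Z ⊕ Z_2.
  H_2: rank ker ∂_2 − rank ∂_3 = (20 − 20) − 0 = 0, and there is no ∂_3, so H_2 ≅ 0.

Hence the Betti numbers are b_0 = 1, b_1 = 1, b_2 = 0.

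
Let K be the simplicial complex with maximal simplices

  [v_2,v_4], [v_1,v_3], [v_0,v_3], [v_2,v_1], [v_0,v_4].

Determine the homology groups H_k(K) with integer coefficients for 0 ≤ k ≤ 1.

H_0 ≅ Z,  H_1 ≅ Z.

Fix the vertex order v_0 < v_1 < v_2 < v_3 < v_4 and write every simplex with vertices in increasing order. Then dim K = 1 and the simplices of K are:

  0-simplices (5): [v_0], [v_1], [v_2], [v_3], [v_4]
  1-simplices (5): [v_0,v_3], [v_0,v_4], [v_1,v_2], [v_1,v_3], [v_2,v_4]

Hence C_0 ≅ Z^5, C_1 ≅ Z^5.

The boundary map ∂_1: C_1 → C_0 sends each edge [p,q] (with p < q) to q − p. For instance
  ∂[v_0,v_3] = [v_3] − [v_0].
The 5×5 boundary matrix has rank 4 and Smith normal form diag(1,1,1,1).

Computing H_k = (kernel of ∂_k) / (image of ∂_{k+1}):

  H_0: rank C_0 − rank ∂_1 = 5 − 4 = 1, and the invariant factors of ∂_1 are all 1, so H_0 ≅ Z.
  H_1: rank ker ∂_1 − rank ∂_2 = (5 − 4) − 0 = 1, and there is no ∂_2, so H_1 ≅ Z.

(K is a triangulation of the circle S^1.)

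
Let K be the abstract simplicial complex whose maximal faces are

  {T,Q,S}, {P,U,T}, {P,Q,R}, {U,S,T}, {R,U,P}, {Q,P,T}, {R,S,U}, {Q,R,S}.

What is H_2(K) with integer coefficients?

H_2 ≅ Z.

K has 6 vertices, 12 edges, 8 triangles.
rank ∂_2 = 7, rank ∂_3 = 0 ⇒ b_2 = 8 − 7 − 0 = 1. So H_2 = Z.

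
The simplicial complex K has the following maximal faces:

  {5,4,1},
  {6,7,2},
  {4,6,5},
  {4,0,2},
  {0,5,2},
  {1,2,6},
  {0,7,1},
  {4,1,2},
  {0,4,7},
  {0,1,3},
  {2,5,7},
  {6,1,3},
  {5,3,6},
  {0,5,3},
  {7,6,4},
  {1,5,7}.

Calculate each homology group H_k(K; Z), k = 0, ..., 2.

Fix the vertex order 0 < 1 < 2 < 3 < 4 < 5 < 6 < 7 and write every simplex with vertices in increasing order. Then dim K = 2 and the simplices of K are:

  0-simplices (8): [0], [1], [2], [3], [4], [5], [6], [7]
  1-simplices (24): (24 of them)
  2-simplices (16): [0,1,3], [0,1,7], [0,2,4], [0,2,5], [0,3,5], [0,4,7], [1,2,4], [1,2,6], [1,3,6], [1,4,5], [1,5,7], [2,5,7], [2,6,7], [3,5,6], [4,5,6], [4,6,7]

so the chain groups are C_0 ≅ Z^8, C_1 ≅ Z^24, C_2 ≅ Z^16.

∂_1: C_1 → C_0 sends each edge [p,q] (with p < q) to q − p. For instance
  ∂[0,5] = [5] − [0].
As a 8×24 matrix over Z this has rank 7, with invariant factors (1,1,1,1,1,1,1).

Boundary ∂_2: C_2 → C_1 sends each 2-simplex [p,q,r] to [q,r] − [p,r] + [p,q]. For instance
  ∂[0,3,5] = [3,5] − [0,5] + [0,3],
  ∂[0,1,7] = [1,7] − [0,7] + [0,1].
As a 24×16 matrix over Z this has rank 15, with invariant factors (1,1,1,1,1,1,1,1,1,1,1,1,1,1,1).

Now H_k = ker ∂_k / im ∂_{k+1}, so:

  H_0: rank C_0 − rank ∂_1 = 8 − 7 = 1, and the invariant factors of ∂_1 are all 1, so H_0 = Z.
  H_1: rank ker ∂_1 − rank ∂_2 = (24 − 7) − 15 = 2, and the invariant factors of ∂_2 are all 1, so H_1 = Z^2.
  H_2: rank ker ∂_2 − rank ∂_3 = (16 − 15) − 0 = 1, and there is no ∂_3, so H_2 = Z.

H_0 ≅ Z,  H_1 ≅ Z^2,  H_2 ≅ Z.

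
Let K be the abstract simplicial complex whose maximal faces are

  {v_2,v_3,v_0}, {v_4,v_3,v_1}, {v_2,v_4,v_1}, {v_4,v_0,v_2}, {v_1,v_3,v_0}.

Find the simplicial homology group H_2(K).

H_2 = 0.

We work with the vertex ordering v_0 < v_1 < v_2 < v_3 < v_4. The simplices of K, each written with vertices in increasing order, are:

  0-simplices (5): [v_0], [v_1], [v_2], [v_3], [v_4]
  1-simplices (10): [v_0,v_1], [v_0,v_2], [v_0,v_3], [v_0,v_4], [v_1,v_2], [v_1,v_3], [v_1,v_4], [v_2,v_3], [v_2,v_4], [v_3,v_4]
  2-simplices (5): [v_0,v_1,v_3], [v_0,v_2,v_3], [v_0,v_2,v_4], [v_1,v_2,v_4], [v_1,v_3,v_4]

Hence C_0 ≅ Z^5, C_1 ≅ Z^10, C_2 ≅ Z^5.

The boundary map ∂_1: C_1 → C_0 sends each edge [p,q] (with p < q) to q − p.
As a 5×10 matrix over Z this has rank 4, with invariant factors (1,1,1,1).

Boundary ∂_2: C_2 → C_1 acts by ∂[p,q,r] = [q,r] − [p,r] + [p,q]. For instance
  ∂[v_0,v_2,v_4] = [v_2,v_4] − [v_0,v_4] + [v_0,v_2],
  ∂[v_1,v_3,v_4] = [v_3,v_4] − [v_1,v_4] + [v_1,v_3].
As a 10×5 matrix over Z this has rank 5, with invariant factors (1,1,1,1,1).

Computing H_k = (kernel of ∂_k) / (image of ∂_{k+1}):

  H_2: rank ker ∂_2 − rank ∂_3 = (5 − 5) − 0 = 0, and there is no ∂_3, so H_2 = 0.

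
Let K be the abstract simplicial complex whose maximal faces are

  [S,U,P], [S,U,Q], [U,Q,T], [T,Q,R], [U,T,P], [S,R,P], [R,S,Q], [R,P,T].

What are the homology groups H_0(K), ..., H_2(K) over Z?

K has 6 vertices, 12 edges, 8 triangles.
rank ∂_0 = 0, rank ∂_1 = 5 ⇒ b_0 = 6 − 0 − 5 = 1; all invariant factors of ∂_1 are 1 so no torsion. So H_0 ≅ Z.
rank ∂_1 = 5, rank ∂_2 = 7 ⇒ b_1 = 12 − 5 − 7 = 0; all invariant factors of ∂_2 are 1 so no torsion. So H_1 ≅ 0.
rank ∂_2 = 7, rank ∂_3 = 0 ⇒ b_2 = 8 − 7 − 0 = 1. So H_2 ≅ Z.

H_0 = Z,  H_1 = 0,  H_2 = Z.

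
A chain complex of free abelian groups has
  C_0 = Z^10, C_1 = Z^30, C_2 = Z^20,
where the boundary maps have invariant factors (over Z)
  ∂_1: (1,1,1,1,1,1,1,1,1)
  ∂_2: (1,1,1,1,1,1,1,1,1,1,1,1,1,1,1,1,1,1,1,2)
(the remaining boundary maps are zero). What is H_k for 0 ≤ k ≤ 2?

H_0 ≅ Z,  H_1 ≅ Z ⊕ Z_2,  H_2 = 0.

H_0: b_0 = 10 − 0 − 9 = 1; torsion from ∂_1 factors > 1: none. So H_0 ≅ Z.
H_1: b_1 = 30 − 9 − 20 = 1; torsion from ∂_2 factors > 1: [2]. So H_1 ≅ Z ⊕ Z_2.
H_2: b_2 = 20 − 20 − 0 = 0; torsion from ∂_3 factors > 1: none. So H_2 ≅ 0.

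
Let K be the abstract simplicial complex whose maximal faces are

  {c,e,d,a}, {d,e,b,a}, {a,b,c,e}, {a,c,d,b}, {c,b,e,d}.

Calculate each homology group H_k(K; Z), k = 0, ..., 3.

H_0 ≅ Z,  H_1 = 0,  H_2 = 0,  H_3 ≅ Z.

K has 5 vertices, 10 edges, 10 triangles, 5 3-simplices.
rank ∂_0 = 0, rank ∂_1 = 4 ⇒ b_0 = 5 − 0 − 4 = 1; all invariant factors of ∂_1 are 1 so no torsion. So H_0 = Z.
rank ∂_1 = 4, rank ∂_2 = 6 ⇒ b_1 = 10 − 4 − 6 = 0; all invariant factors of ∂_2 are 1 so no torsion. So H_1 = 0.
rank ∂_2 = 6, rank ∂_3 = 4 ⇒ b_2 = 10 − 6 − 4 = 0; all invariant factors of ∂_3 are 1 so no torsion. So H_2 = 0.
rank ∂_3 = 4, rank ∂_4 = 0 ⇒ b_3 = 5 − 4 − 0 = 1. So H_3 = Z.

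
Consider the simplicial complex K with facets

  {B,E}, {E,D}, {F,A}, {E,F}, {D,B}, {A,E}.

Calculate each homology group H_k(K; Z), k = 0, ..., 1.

K has 5 vertices, 6 edges.
rank ∂_0 = 0, rank ∂_1 = 4 ⇒ b_0 = 5 − 0 − 4 = 1; all invariant factors of ∂_1 are 1 so no torsion. So H_0 ≅ Z.
rank ∂_1 = 4, rank ∂_2 = 0 ⇒ b_1 = 6 − 4 − 0 = 2. So H_1 ≅ Z^2.

H_0 = Z,  H_1 = Z^2.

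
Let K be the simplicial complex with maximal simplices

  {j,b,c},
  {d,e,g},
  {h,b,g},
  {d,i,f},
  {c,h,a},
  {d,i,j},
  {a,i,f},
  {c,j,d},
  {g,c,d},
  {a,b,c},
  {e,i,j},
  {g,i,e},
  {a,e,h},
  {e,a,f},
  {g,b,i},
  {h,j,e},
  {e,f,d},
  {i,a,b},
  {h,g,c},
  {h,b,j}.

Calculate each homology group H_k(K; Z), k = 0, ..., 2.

Take the total order a < b < c < d < e < f < g < h < i < j on the vertex set. Then K (dimension 2) consists of the simplices:

  0-simplices (10): a, b, c, d, e, f, g, h, i, j
  1-simplices (30): ab, ac, ae, af, ah, ai, bc, bg, bh, bi, bj, cd, cg, ch, cj, de, df, dg, di, dj, ef, eg, eh, ei, ej, fi, gh, gi, hj, ij
  2-simplices (20): abc, abi, ach, aef, aeh, afi, bcj, bgh, bgi, bhj, cdg, cdj, cgh, def, deg, dfi, dij, egi, ehj, eij

giving chain groups C_0 ≅ Z^10, C_1 ≅ Z^30, C_2 ≅ Z^20.

∂_1: C_1 → C_0 sends each edge [p,q] (with p < q) to q − p. For instance
  ∂fi = i − f.
As a 10×30 matrix over Z this has rank 9, with invariant factors (1,1,1,1,1,1,1,1,1).

The boundary map ∂_2: C_2 → C_1 maps a triangle to the signed sum of its edges. For instance
  ∂bgh = gh − bh + bg,
  ∂cdj = dj − cj + cd.
The 30×20 boundary matrix has rank 20 and Smith normal form diag(1,1,1,1,1,1,1,1,1,1,1,1,1,1,1,1,1,1,1,2).

Computing H_k = (kernel of ∂_k) / (image of ∂_{k+1}):

  H_0: rank C_0 − rank ∂_1 = 10 − 9 = 1, and the invariant factors of ∂_1 are all 1, so H_0 = Z.
  H_1: rank ker ∂_1 − rank ∂_2 = (30 − 9) − 20 = 1, and ∂_2 has invariant factor 2 > 1, so H_1 = Z × Z/2.
  H_2: rank ker ∂_2 − rank ∂_3 = (20 − 20) − 0 = 0, and there is no ∂_3, so H_2 = 0.

As a check, the Euler characteristic is 10 − 30 + 20 = 0, which agrees with 1 − 1 + 0 = 0.

H_0 ≅ Z,  H_1 ≅ Z × Z/2,  H_2 = 0.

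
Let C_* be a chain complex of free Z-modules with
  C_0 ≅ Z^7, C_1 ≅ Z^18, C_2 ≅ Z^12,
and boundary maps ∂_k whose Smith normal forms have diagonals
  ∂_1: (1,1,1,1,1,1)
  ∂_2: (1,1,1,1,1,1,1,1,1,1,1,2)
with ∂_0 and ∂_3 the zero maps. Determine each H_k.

H_0 ≅ Z,  H_1 ≅ Z/2,  H_2 = 0.

H_0: b_0 = 7 − 0 − 6 = 1; torsion from ∂_1 factors > 1: none. So H_0 ≅ Z.
H_1: b_1 = 18 − 6 − 12 = 0; torsion from ∂_2 factors > 1: [2]. So H_1 ≅ Z/2.
H_2: b_2 = 12 − 12 − 0 = 0; torsion from ∂_3 factors > 1: none. So H_2 ≅ 0.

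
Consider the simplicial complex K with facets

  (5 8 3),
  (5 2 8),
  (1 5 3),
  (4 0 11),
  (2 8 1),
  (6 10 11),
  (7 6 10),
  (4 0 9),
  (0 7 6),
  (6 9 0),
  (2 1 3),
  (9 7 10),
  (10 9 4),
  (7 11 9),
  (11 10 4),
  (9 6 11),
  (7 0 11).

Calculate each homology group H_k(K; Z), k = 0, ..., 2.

Take the total order 0 < 1 < 2 < 3 < 4 < 5 < 6 < 7 < 8 < 9 < 10 < 11 on the vertex set. Then K (dimension 2) consists of the simplices:

  0-simplices (12): [0], [1], [2], [3], [4], [5], [6], [7], [8], [9], [10], [11]
  1-simplices (28): (28 of them)
  2-simplices (17): (17 of them)

Hence C_0 ≅ Z^12, C_1 ≅ Z^28, C_2 ≅ Z^17.

The boundary map ∂_1: C_1 → C_0 sends each edge [p,q] (with p < q) to q − p.
As a 12×28 matrix over Z this has rank 10, with invariant factors (1,1,1,1,1,1,1,1,1,1).

The boundary map ∂_2: C_2 → C_1 maps a triangle to the signed sum of its edges. For instance
  ∂[4,10,11] = [10,11] − [4,11] + [4,10],
  ∂[0,7,11] = [7,11] − [0,11] + [0,7].
This gives a 28×17 integer matrix of rank 17; reducing to Smith normal form yields diagonal entries (1,1,1,1,1,1,1,1,1,1,1,1,1,1,1,1,2).

Now H_k = ker ∂_k / im ∂_{k+1}, so:

  H_0: rank C_0 − rank ∂_1 = 12 − 10 = 2, and the invariant factors of ∂_1 are all 1, so H_0 = Z^2.
  H_1: rank ker ∂_1 − rank ∂_2 = (28 − 10) − 17 = 1, and ∂_2 has invariant factor 2 > 1, so H_1 = Z × Z/2.
  H_2: rank ker ∂_2 − rank ∂_3 = (17 − 17) − 0 = 0, and there is no ∂_3, so H_2 = 0.

(K is a triangulation of the disjoint union of the Möbius band and the real projective plane RP^2.)

H_0 ≅ Z^2,  H_1 ≅ Z × Z/2,  H_2 = 0.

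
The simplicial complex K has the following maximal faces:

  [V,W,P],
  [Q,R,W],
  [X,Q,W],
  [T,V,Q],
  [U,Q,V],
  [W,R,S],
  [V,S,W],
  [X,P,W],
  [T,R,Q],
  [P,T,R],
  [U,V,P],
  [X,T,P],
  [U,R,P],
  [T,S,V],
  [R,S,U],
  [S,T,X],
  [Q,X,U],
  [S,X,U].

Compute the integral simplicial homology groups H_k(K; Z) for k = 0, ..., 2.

H_0 ≅ Z,  H_1 ≅ Z^2,  H_2 ≅ Z.

We work with the vertex ordering P < Q < R < S < T < U < V < W < X. The simplices of K, each written with vertices in increasing order, are:

  0-simplices (9): P, Q, R, S, T, U, V, W, X
  1-simplices (27): PR, PT, PU, PV, PW, PX, QR, QT, QU, QV, QW, QX, RS, RT, RU, RW, ST, SU, SV, SW, SX, TV, TX, UV, UX, VW, WX
  2-simplices (18): PRT, PRU, PTX, PUV, PVW, PWX, QRT, QRW, QTV, QUV, QUX, QWX, RSU, RSW, STV, STX, SUX, SVW

giving chain groups C_0 ≅ Z^9, C_1 ≅ Z^27, C_2 ≅ Z^18.

∂_1: C_1 → C_0 is given by ∂[p,q] = [q] − [p]. For instance
  ∂SX = X − S.
This gives a 9×27 integer matrix of rank 8; reducing to Smith normal form yields diagonal entries (1,1,1,1,1,1,1,1).

The boundary map ∂_2: C_2 → C_1 maps a triangle to the signed sum of its edges. For instance
  ∂QTV = TV − QV + QT,
  ∂RSW = SW − RW + RS.
This gives a 27×18 integer matrix of rank 17; reducing to Smith normal form yields diagonal entries (1,1,1,1,1,1,1,1,1,1,1,1,1,1,1,1,1).

Now H_k = ker ∂_k / im ∂_{k+1}, so:

  H_0: rank C_0 − rank ∂_1 = 9 − 8 = 1, and the invariant factors of ∂_1 are all 1, so H_0 = Z.
  H_1: rank ker ∂_1 − rank ∂_2 = (27 − 8) − 17 = 2, and the invariant factors of ∂_2 are all 1, so H_1 = Z^2.
  H_2: rank ker ∂_2 − rank ∂_3 = (18 − 17) − 0 = 1, and there is no ∂_3, so H_2 = Z.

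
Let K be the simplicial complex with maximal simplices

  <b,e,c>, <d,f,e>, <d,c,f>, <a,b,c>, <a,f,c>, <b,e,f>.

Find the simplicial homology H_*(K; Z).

Fix the vertex order a < b < c < d < e < f and write every simplex with vertices in increasing order. Then dim K = 2 and the simplices of K are:

  0-simplices (6): a, b, c, d, e, f
  1-simplices (12): ab, ac, af, bc, be, bf, cd, ce, cf, de, df, ef
  2-simplices (6): abc, acf, bce, bef, cdf, def

Hence C_0 ≅ Z^6, C_1 ≅ Z^12, C_2 ≅ Z^6.

The boundary map ∂_1: C_1 → C_0 sends each edge [p,q] (with p < q) to q − p. For instance
  ∂af = f − a.
The 6×12 boundary matrix has rank 5 and Smith normal form diag(1,1,1,1,1).

∂_2: C_2 → C_1 maps a triangle to the signed sum of its edges. For instance
  ∂abc = bc − ac + ab,
  ∂bce = ce − be + bc.
As a 12×6 matrix over Z this has rank 6, with invariant factors (1,1,1,1,1,1).

Computing H_k = (kernel of ∂_k) / (image of ∂_{k+1}):

  H_0: rank C_0 − rank ∂_1 = 6 − 5 = 1, and the invariant factors of ∂_1 are all 1, so H_0 ≅ Z.
  H_1: rank ker ∂_1 − rank ∂_2 = (12 − 5) − 6 = 1, and the invariant factors of ∂_2 are all 1, so H_1 ≅ Z.
  H_2: rank ker ∂_2 − rank ∂_3 = (6 − 6) − 0 = 0, and there is no ∂_3, so H_2 ≅ 0.

As a check, the Euler characteristic is 6 − 12 + 6 = 0, which agrees with 1 − 1 + 0 = 0.

H_0 ≅ Z,  H_1 ≅ Z,  H_2 = 0.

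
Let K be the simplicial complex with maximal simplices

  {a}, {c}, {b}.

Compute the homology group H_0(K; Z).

H_0 ≅ Z^3.

Order the vertices as a < b < c. Listing each simplex with vertices in this order, K has dimension 0 with simplices:

  0-simplices (3): a, b, c

Hence C_0 ≅ Z^3.

Computing H_k = (kernel of ∂_k) / (image of ∂_{k+1}):

  H_0: rank C_0 − rank ∂_1 = 3 − 0 = 3, and there is no ∂_1, so H_0 ≅ Z^3.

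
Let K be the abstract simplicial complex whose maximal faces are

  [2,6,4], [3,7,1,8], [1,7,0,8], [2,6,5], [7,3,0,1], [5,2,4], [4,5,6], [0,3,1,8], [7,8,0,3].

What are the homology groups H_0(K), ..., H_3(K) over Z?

H_0 ≅ Z^2,  H_1 = 0,  H_2 ≅ Z,  H_3 ≅ Z.

K has 9 vertices, 16 edges, 14 triangles, 5 3-simplices.
rank ∂_0 = 0, rank ∂_1 = 7 ⇒ b_0 = 9 − 0 − 7 = 2; all invariant factors of ∂_1 are 1 so no torsion. So H_0 ≅ Z^2.
rank ∂_1 = 7, rank ∂_2 = 9 ⇒ b_1 = 16 − 7 − 9 = 0; all invariant factors of ∂_2 are 1 so no torsion. So H_1 ≅ 0.
rank ∂_2 = 9, rank ∂_3 = 4 ⇒ b_2 = 14 − 9 − 4 = 1; all invariant factors of ∂_3 are 1 so no torsion. So H_2 ≅ Z.
rank ∂_3 = 4, rank ∂_4 = 0 ⇒ b_3 = 5 − 4 − 0 = 1. So H_3 ≅ Z.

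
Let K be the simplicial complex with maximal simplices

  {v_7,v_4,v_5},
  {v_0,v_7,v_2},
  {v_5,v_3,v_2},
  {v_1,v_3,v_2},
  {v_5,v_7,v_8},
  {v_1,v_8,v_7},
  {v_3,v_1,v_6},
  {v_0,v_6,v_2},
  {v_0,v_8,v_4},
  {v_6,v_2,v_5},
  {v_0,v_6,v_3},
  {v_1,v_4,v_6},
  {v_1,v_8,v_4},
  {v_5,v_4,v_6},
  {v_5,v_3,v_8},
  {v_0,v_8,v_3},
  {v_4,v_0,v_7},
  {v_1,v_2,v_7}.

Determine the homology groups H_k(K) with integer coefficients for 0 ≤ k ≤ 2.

Fix the vertex order v_0 < v_1 < v_2 < v_3 < v_4 < v_5 < v_6 < v_7 < v_8 and write every simplex with vertices in increasing order. Then dim K = 2 and the simplices of K are:

  0-simplices (9): [v_0], [v_1], [v_2], [v_3], [v_4], [v_5], [v_6], [v_7], [v_8]
  1-simplices (27): (27 of them)
  2-simplices (18): (18 of them)

giving chain groups C_0 ≅ Z^9, C_1 ≅ Z^27, C_2 ≅ Z^18.

∂_1: C_1 → C_0 is given by ∂[p,q] = [q] − [p]. For instance
  ∂[v_2,v_6] = [v_6] − [v_2].
As a 9×27 matrix over Z this has rank 8, with invariant factors (1,1,1,1,1,1,1,1).

Boundary ∂_2: C_2 → C_1 acts by ∂[p,q,r] = [q,r] − [p,r] + [p,q]. For instance
  ∂[v_1,v_3,v_6] = [v_3,v_6] − [v_1,v_6] + [v_1,v_3],
  ∂[v_4,v_5,v_7] = [v_5,v_7] − [v_4,v_7] + [v_4,v_5].
The 27×18 boundary matrix has rank 18 and Smith normal form diag(1,1,1,1,1,1,1,1,1,1,1,1,1,1,1,1,1,2).

Now H_k = ker ∂_k / im ∂_{k+1}, so:

  H_0: rank C_0 − rank ∂_1 = 9 − 8 = 1, and the invariant factors of ∂_1 are all 1, so H_0 = Z.
  H_1: rank ker ∂_1 − rank ∂_2 = (27 − 8) − 18 = 1, and ∂_2 has invariant factor 2 > 1, so H_1 = Z ⊕ Z/2.
  H_2: rank ker ∂_2 − rank ∂_3 = (18 − 18) − 0 = 0, and there is no ∂_3, so H_2 = 0.

(K is a triangulation of the Klein bottle.)

H_0 ≅ Z,  H_1 ≅ Z ⊕ Z/2,  H_2 = 0.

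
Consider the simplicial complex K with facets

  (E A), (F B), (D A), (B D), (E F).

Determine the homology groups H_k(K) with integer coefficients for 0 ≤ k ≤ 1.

We work with the vertex ordering A < B < D < E < F. The simplices of K, each written with vertices in increasing order, are:

  0-simplices (5): A, B, D, E, F
  1-simplices (5): AD, AE, BD, BF, EF

so the chain groups are C_0 ≅ Z^5, C_1 ≅ Z^5.

The boundary map ∂_1: C_1 → C_0 maps an edge to its endpoints' difference, ∂[p,q] = q − p. For instance
  ∂BF = F − B.
As a 5×5 matrix over Z this has rank 4, with invariant factors (1,1,1,1).

From H_k ≅ ker(∂_k) / im(∂_{k+1}) we obtain:

  H_0: rank C_0 − rank ∂_1 = 5 − 4 = 1, and the invariant factors of ∂_1 are all 1, so H_0 = Z.
  H_1: rank ker ∂_1 − rank ∂_2 = (5 − 4) − 0 = 1, and there is no ∂_2, so H_1 = Z.

H_0 ≅ Z,  H_1 ≅ Z.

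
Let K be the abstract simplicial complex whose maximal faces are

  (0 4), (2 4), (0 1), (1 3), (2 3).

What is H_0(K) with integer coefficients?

Fix the vertex order 0 < 1 < 2 < 3 < 4 and write every simplex with vertices in increasing order. Then dim K = 1 and the simplices of K are:

  0-simplices (5): [0], [1], [2], [3], [4]
  1-simplices (5): [0,1], [0,4], [1,3], [2,3], [2,4]

so the chain groups are C_0 ≅ Z^5, C_1 ≅ Z^5.

Boundary ∂_1: C_1 → C_0 is given by ∂[p,q] = [q] − [p].
As a 5×5 matrix over Z this has rank 4, with invariant factors (1,1,1,1).

Computing H_k = (kernel of ∂_k) / (image of ∂_{k+1}):

  H_0: rank C_0 − rank ∂_1 = 5 − 4 = 1, and the invariant factors of ∂_1 are all 1, so H_0 = Z.

(K is a triangulation of the circle S^1.)

H_0 ≅ Z.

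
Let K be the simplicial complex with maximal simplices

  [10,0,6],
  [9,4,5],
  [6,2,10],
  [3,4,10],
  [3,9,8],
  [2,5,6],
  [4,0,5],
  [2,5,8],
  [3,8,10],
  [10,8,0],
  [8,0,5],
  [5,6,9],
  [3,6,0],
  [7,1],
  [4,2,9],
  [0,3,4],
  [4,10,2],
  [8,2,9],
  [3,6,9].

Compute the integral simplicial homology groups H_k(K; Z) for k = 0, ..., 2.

Take the total order 0 < 1 < 2 < 3 < 4 < 5 < 6 < 7 < 8 < 9 < 10 on the vertex set. Then K (dimension 2) consists of the simplices:

  0-simplices (11): [0], [1], [2], [3], [4], [5], [6], [7], [8], [9], [10]
  1-simplices (28): (28 of them)
  2-simplices (18): (18 of them)

Hence C_0 ≅ Z^11, C_1 ≅ Z^28, C_2 ≅ Z^18.

Boundary ∂_1: C_1 → C_0 is given by ∂[p,q] = [q] − [p]. For instance
  ∂[3,9] = [9] − [3].
The resulting 11×28 matrix has rank 9, and its Smith normal form has invariant factors (1,1,1,1,1,1,1,1,1).

∂_2: C_2 → C_1 sends each 2-simplex [p,q,r] to [q,r] − [p,r] + [p,q]. For instance
  ∂[0,5,8] = [5,8] − [0,8] + [0,5],
  ∂[2,5,8] = [5,8] − [2,8] + [2,5].
The 28×18 boundary matrix has rank 18 and Smith normal form diag(1,1,1,1,1,1,1,1,1,1,1,1,1,1,1,1,1,2).

Reading off H_k = ker ∂_k / im ∂_{k+1}:

  H_0: rank C_0 − rank ∂_1 = 11 − 9 = 2, and the invariant factors of ∂_1 are all 1, so H_0 = Z^2.
  H_1: rank ker ∂_1 − rank ∂_2 = (28 − 9) − 18 = 1, and ∂_2 has invariant factor 2 > 1, so H_1 = Z ⊕ Z_2.
  H_2: rank ker ∂_2 − rank ∂_3 = (18 − 18) − 0 = 0, and there is no ∂_3, so H_2 = 0.

As a check, the Euler characteristic is 11 − 28 + 18 = 1, which agrees with 2 − 1 + 0 = 1.

H_0 ≅ Z^2,  H_1 ≅ Z ⊕ Z_2,  H_2 = 0.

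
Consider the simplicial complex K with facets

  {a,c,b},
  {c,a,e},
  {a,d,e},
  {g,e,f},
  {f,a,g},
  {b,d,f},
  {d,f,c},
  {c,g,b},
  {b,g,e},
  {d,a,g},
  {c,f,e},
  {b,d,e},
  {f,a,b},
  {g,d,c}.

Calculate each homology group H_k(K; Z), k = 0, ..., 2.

H_0 ≅ Z,  H_1 ≅ Z^2,  H_2 ≅ Z.

Take the total order a < b < c < d < e < f < g on the vertex set. Then K (dimension 2) consists of the simplices:

  0-simplices (7): a, b, c, d, e, f, g
  1-simplices (21): ab, ac, ad, ae, af, ag, bc, bd, be, bf, bg, cd, ce, cf, cg, de, df, dg, ef, eg, fg
  2-simplices (14): abc, abf, ace, ade, adg, afg, bcg, bde, bdf, beg, cdf, cdg, cef, efg

Hence C_0 ≅ Z^7, C_1 ≅ Z^21, C_2 ≅ Z^14.

∂_1: C_1 → C_0 is given by ∂[p,q] = [q] − [p].
As a 7×21 matrix over Z this has rank 6, with invariant factors (1,1,1,1,1,1).

Boundary ∂_2: C_2 → C_1 maps a triangle to the signed sum of its edges. For instance
  ∂abf = bf − af + ab,
  ∂adg = dg − ag + ad.
This gives a 21×14 integer matrix of rank 13; reducing to Smith normal form yields diagonal entries (1,1,1,1,1,1,1,1,1,1,1,1,1).

Now H_k = ker ∂_k / im ∂_{k+1}, so:

  H_0: rank C_0 − rank ∂_1 = 7 − 6 = 1, and the invariant factors of ∂_1 are all 1, so H_0 = Z.
  H_1: rank ker ∂_1 − rank ∂_2 = (21 − 6) − 13 = 2, and the invariant factors of ∂_2 are all 1, so H_1 = Z^2.
  H_2: rank ker ∂_2 − rank ∂_3 = (14 − 13) − 0 = 1, and there is no ∂_3, so H_2 = Z.

As a check, the Euler characteristic is 7 − 21 + 14 = 0, which agrees with 1 − 2 + 1 = 0.
(K is a triangulation of the torus T^2.)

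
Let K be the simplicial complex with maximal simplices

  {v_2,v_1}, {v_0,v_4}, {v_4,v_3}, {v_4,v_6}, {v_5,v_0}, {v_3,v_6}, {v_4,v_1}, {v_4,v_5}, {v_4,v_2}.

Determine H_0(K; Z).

H_0 ≅ Z.

Fix the vertex order v_0 < v_1 < v_2 < v_3 < v_4 < v_5 < v_6 and write every simplex with vertices in increasing order. Then dim K = 1 and the simplices of K are:

  0-simplices (7): [v_0], [v_1], [v_2], [v_3], [v_4], [v_5], [v_6]
  1-simplices (9): [v_0,v_4], [v_0,v_5], [v_1,v_2], [v_1,v_4], [v_2,v_4], [v_3,v_4], [v_3,v_6], [v_4,v_5], [v_4,v_6]

Hence C_0 ≅ Z^7, C_1 ≅ Z^9.

Boundary ∂_1: C_1 → C_0 maps an edge to its endpoints' difference, ∂[p,q] = q − p. For instance
  ∂[v_3,v_4] = [v_4] − [v_3].
As a 7×9 matrix over Z this has rank 6, with invariant factors (1,1,1,1,1,1).

Now H_k = ker ∂_k / im ∂_{k+1}, so:

  H_0: rank C_0 − rank ∂_1 = 7 − 6 = 1, and the invariant factors of ∂_1 are all 1, so H_0 = Z.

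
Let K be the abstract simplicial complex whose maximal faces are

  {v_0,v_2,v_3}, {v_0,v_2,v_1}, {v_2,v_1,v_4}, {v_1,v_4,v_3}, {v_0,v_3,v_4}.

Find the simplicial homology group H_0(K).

H_0 ≅ Z.

K has 5 vertices, 10 edges, 5 triangles.
rank ∂_0 = 0, rank ∂_1 = 4 ⇒ b_0 = 5 − 0 − 4 = 1; all invariant factors of ∂_1 are 1 so no torsion. So H_0 = Z.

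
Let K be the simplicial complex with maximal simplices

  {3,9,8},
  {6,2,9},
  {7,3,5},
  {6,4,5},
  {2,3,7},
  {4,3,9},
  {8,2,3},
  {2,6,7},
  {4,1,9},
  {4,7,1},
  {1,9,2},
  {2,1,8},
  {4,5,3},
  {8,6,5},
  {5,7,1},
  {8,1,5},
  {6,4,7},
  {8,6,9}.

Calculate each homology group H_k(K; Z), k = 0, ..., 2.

H_0 = Z,  H_1 = Z ⊕ Z/2,  H_2 = 0.

Order the vertices as 1 < 2 < 3 < 4 < 5 < 6 < 7 < 8 < 9. Listing each simplex with vertices in this order, K has dimension 2 with simplices:

  0-simplices (9): [1], [2], [3], [4], [5], [6], [7], [8], [9]
  1-simplices (27): (27 of them)
  2-simplices (18): [1,2,8], [1,2,9], [1,4,7], [1,4,9], [1,5,7], [1,5,8], [2,3,7], [2,3,8], [2,6,7], [2,6,9], [3,4,5], [3,4,9], [3,5,7], [3,8,9], [4,5,6], [4,6,7], [5,6,8], [6,8,9]

giving chain groups C_0 ≅ Z^9, C_1 ≅ Z^27, C_2 ≅ Z^18.

The boundary map ∂_1: C_1 → C_0 is given by ∂[p,q] = [q] − [p]. For instance
  ∂[1,9] = [9] − [1].
The resulting 9×27 matrix has rank 8, and its Smith normal form has invariant factors (1,1,1,1,1,1,1,1).

Boundary ∂_2: C_2 → C_1 acts by ∂[p,q,r] = [q,r] − [p,r] + [p,q]. For instance
  ∂[1,4,7] = [4,7] − [1,7] + [1,4],
  ∂[2,6,9] = [6,9] − [2,9] + [2,6].
As a 27×18 matrix over Z this has rank 18, with invariant factors (1,1,1,1,1,1,1,1,1,1,1,1,1,1,1,1,1,2).

Computing H_k = (kernel of ∂_k) / (image of ∂_{k+1}):

  H_0: rank C_0 − rank ∂_1 = 9 − 8 = 1, and the invariant factors of ∂_1 are all 1, so H_0 = Z.
  H_1: rank ker ∂_1 − rank ∂_2 = (27 − 8) − 18 = 1, and ∂_2 has invariant factor 2 > 1, so H_1 = Z ⊕ Z/2.
  H_2: rank ker ∂_2 − rank ∂_3 = (18 − 18) − 0 = 0, and there is no ∂_3, so H_2 = 0.

As a check, the Euler characteristic is 9 − 27 + 18 = 0, which agrees with 1 − 1 + 0 = 0.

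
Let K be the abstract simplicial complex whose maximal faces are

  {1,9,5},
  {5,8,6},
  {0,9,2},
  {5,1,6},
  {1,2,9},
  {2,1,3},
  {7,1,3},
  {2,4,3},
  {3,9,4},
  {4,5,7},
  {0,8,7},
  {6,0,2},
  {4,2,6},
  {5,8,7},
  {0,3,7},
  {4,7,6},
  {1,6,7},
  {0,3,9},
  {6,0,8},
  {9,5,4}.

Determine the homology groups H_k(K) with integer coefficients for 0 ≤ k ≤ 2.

Fix the vertex order 0 < 1 < 2 < 3 < 4 < 5 < 6 < 7 < 8 < 9 and write every simplex with vertices in increasing order. Then dim K = 2 and the simplices of K are:

  0-simplices (10): [0], [1], [2], [3], [4], [5], [6], [7], [8], [9]
  1-simplices (30): (30 of them)
  2-simplices (20): (20 of them)

so the chain groups are C_0 ≅ Z^10, C_1 ≅ Z^30, C_2 ≅ Z^20.

∂_1: C_1 → C_0 maps an edge to its endpoints' difference, ∂[p,q] = q − p.
The resulting 10×30 matrix has rank 9, and its Smith normal form has invariant factors (1,1,1,1,1,1,1,1,1).

Boundary ∂_2: C_2 → C_1 maps a triangle to the signed sum of its edges. For instance
  ∂[3,4,9] = [4,9] − [3,9] + [3,4],
  ∂[4,5,9] = [5,9] − [4,9] + [4,5].
The resulting 30×20 matrix has rank 20, and its Smith normal form has invariant factors (1,1,1,1,1,1,1,1,1,1,1,1,1,1,1,1,1,1,1,2).

Now H_k = ker ∂_k / im ∂_{k+1}, so:

  H_0: rank C_0 − rank ∂_1 = 10 − 9 = 1, and the invariant factors of ∂_1 are all 1, so H_0 ≅ Z.
  H_1: rank ker ∂_1 − rank ∂_2 = (30 − 9) − 20 = 1, and ∂_2 has invariant factor 2 > 1, so H_1 ≅ Z ⊕ Z/2.
  H_2: rank ker ∂_2 − rank ∂_3 = (20 − 20) − 0 = 0, and there is no ∂_3, so H_2 ≅ 0.

H_0 ≅ Z,  H_1 ≅ Z ⊕ Z/2,  H_2 = 0.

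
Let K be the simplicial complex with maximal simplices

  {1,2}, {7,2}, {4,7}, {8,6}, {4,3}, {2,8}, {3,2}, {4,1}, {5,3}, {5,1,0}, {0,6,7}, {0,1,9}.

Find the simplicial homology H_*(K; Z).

H_0 ≅ Z,  H_1 ≅ Z^5,  H_2 = 0.

K has 10 vertices, 17 edges, 3 triangles.
rank ∂_0 = 0, rank ∂_1 = 9 ⇒ b_0 = 10 − 0 − 9 = 1; all invariant factors of ∂_1 are 1 so no torsion. So H_0 ≅ Z.
rank ∂_1 = 9, rank ∂_2 = 3 ⇒ b_1 = 17 − 9 − 3 = 5; all invariant factors of ∂_2 are 1 so no torsion. So H_1 ≅ Z^5.
rank ∂_2 = 3, rank ∂_3 = 0 ⇒ b_2 = 3 − 3 − 0 = 0. So H_2 ≅ 0.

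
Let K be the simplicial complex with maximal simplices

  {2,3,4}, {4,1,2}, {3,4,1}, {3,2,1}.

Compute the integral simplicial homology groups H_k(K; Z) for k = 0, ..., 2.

Order the vertices as 1 < 2 < 3 < 4. Listing each simplex with vertices in this order, K has dimension 2 with simplices:

  0-simplices (4): [1], [2], [3], [4]
  1-simplices (6): [1,2], [1,3], [1,4], [2,3], [2,4], [3,4]
  2-simplices (4): [1,2,3], [1,2,4], [1,3,4], [2,3,4]

Hence C_0 ≅ Z^4, C_1 ≅ Z^6, C_2 ≅ Z^4.

∂_1: C_1 → C_0 is given by ∂[p,q] = [q] − [p].
This gives a 4×6 integer matrix of rank 3; reducing to Smith normal form yields diagonal entries (1,1,1).

Boundary ∂_2: C_2 → C_1 acts by ∂[p,q,r] = [q,r] − [p,r] + [p,q]. For instance
  ∂[1,2,3] = [2,3] − [1,3] + [1,2],
  ∂[1,2,4] = [2,4] − [1,4] + [1,2].
This gives a 6×4 integer matrix of rank 3; reducing to Smith normal form yields diagonal entries (1,1,1).

Now H_k = ker ∂_k / im ∂_{k+1}, so:

  H_0: rank C_0 − rank ∂_1 = 4 − 3 = 1, and the invariant factors of ∂_1 are all 1, so H_0 = Z.
  H_1: rank ker ∂_1 − rank ∂_2 = (6 − 3) − 3 = 0, and the invariant factors of ∂_2 are all 1, so H_1 = 0.
  H_2: rank ker ∂_2 − rank ∂_3 = (4 − 3) − 0 = 1, and there is no ∂_3, so H_2 = Z.

H_0 = Z,  H_1 = 0,  H_2 = Z.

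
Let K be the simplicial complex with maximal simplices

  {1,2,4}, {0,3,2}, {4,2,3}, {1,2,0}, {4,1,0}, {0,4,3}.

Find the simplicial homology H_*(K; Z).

H_0 ≅ Z,  H_1 = 0,  H_2 ≅ Z.

We work with the vertex ordering 0 < 1 < 2 < 3 < 4. The simplices of K, each written with vertices in increasing order, are:

  0-simplices (5): [0], [1], [2], [3], [4]
  1-simplices (9): [0,1], [0,2], [0,3], [0,4], [1,2], [1,4], [2,3], [2,4], [3,4]
  2-simplices (6): [0,1,2], [0,1,4], [0,2,3], [0,3,4], [1,2,4], [2,3,4]

Hence C_0 ≅ Z^5, C_1 ≅ Z^9, C_2 ≅ Z^6.

∂_1: C_1 → C_0 maps an edge to its endpoints' difference, ∂[p,q] = q − p.
The resulting 5×9 matrix has rank 4, and its Smith normal form has invariant factors (1,1,1,1).

The boundary map ∂_2: C_2 → C_1 sends each 2-simplex [p,q,r] to [q,r] − [p,r] + [p,q]. For instance
  ∂[0,1,2] = [1,2] − [0,2] + [0,1],
  ∂[2,3,4] = [3,4] − [2,4] + [2,3].
This gives a 9×6 integer matrix of rank 5; reducing to Smith normal form yields diagonal entries (1,1,1,1,1).

Computing H_k = (kernel of ∂_k) / (image of ∂_{k+1}):

  H_0: rank C_0 − rank ∂_1 = 5 − 4 = 1, and the invariant factors of ∂_1 are all 1, so H_0 ≅ Z.
  H_1: rank ker ∂_1 − rank ∂_2 = (9 − 4) − 5 = 0, and the invariant factors of ∂_2 are all 1, so H_1 ≅ 0.
  H_2: rank ker ∂_2 − rank ∂_3 = (6 − 5) − 0 = 1, and there is no ∂_3, so H_2 ≅ Z.

As a check, the Euler characteristic is 5 − 9 + 6 = 2, which agrees with 1 − 0 + 1 = 2.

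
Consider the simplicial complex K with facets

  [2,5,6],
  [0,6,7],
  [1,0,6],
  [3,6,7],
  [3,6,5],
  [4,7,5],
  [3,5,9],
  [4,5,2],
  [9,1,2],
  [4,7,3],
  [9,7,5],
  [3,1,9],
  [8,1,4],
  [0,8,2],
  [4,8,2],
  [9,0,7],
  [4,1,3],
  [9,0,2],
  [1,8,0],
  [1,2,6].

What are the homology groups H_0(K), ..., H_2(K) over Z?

Order the vertices as 0 < 1 < 2 < 3 < 4 < 5 < 6 < 7 < 8 < 9. Listing each simplex with vertices in this order, K has dimension 2 with simplices:

  0-simplices (10): [0], [1], [2], [3], [4], [5], [6], [7], [8], [9]
  1-simplices (30): (30 of them)
  2-simplices (20): (20 of them)

giving chain groups C_0 ≅ Z^10, C_1 ≅ Z^30, C_2 ≅ Z^20.

Boundary ∂_1: C_1 → C_0 sends each edge [p,q] (with p < q) to q − p. For instance
  ∂[0,1] = [1] − [0].
This gives a 10×30 integer matrix of rank 9; reducing to Smith normal form yields diagonal entries (1,1,1,1,1,1,1,1,1).

∂_2: C_2 → C_1 maps a triangle to the signed sum of its edges. For instance
  ∂[0,2,9] = [2,9] − [0,9] + [0,2],
  ∂[1,2,6] = [2,6] − [1,6] + [1,2].
The resulting 30×20 matrix has rank 20, and its Smith normal form has invariant factors (1,1,1,1,1,1,1,1,1,1,1,1,1,1,1,1,1,1,1,2).

Computing H_k = (kernel of ∂_k) / (image of ∂_{k+1}):

  H_0: rank C_0 − rank ∂_1 = 10 − 9 = 1, and the invariant factors of ∂_1 are all 1, so H_0 ≅ Z.
  H_1: rank ker ∂_1 − rank ∂_2 = (30 − 9) − 20 = 1, and ∂_2 has invariant factor 2 > 1, so H_1 ≅ Z × Z/2.
  H_2: rank ker ∂_2 − rank ∂_3 = (20 − 20) − 0 = 0, and there is no ∂_3, so H_2 ≅ 0.

H_0 ≅ Z,  H_1 ≅ Z × Z/2,  H_2 = 0.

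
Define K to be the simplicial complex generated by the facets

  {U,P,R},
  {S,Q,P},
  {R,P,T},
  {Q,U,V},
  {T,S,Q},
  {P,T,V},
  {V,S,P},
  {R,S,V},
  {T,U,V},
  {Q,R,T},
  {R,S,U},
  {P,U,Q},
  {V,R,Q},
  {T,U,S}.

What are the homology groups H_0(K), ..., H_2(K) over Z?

We work with the vertex ordering P < Q < R < S < T < U < V. The simplices of K, each written with vertices in increasing order, are:

  0-simplices (7): P, Q, R, S, T, U, V
  1-simplices (21): PQ, PR, PS, PT, PU, PV, QR, QS, QT, QU, QV, RS, RT, RU, RV, ST, SU, SV, TU, TV, UV
  2-simplices (14): PQS, PQU, PRT, PRU, PSV, PTV, QRT, QRV, QST, QUV, RSU, RSV, STU, TUV

so the chain groups are C_0 ≅ Z^7, C_1 ≅ Z^21, C_2 ≅ Z^14.

The boundary map ∂_1: C_1 → C_0 sends each edge [p,q] (with p < q) to q − p.
The 7×21 boundary matrix has rank 6 and Smith normal form diag(1,1,1,1,1,1).

∂_2: C_2 → C_1 sends each 2-simplex [p,q,r] to [q,r] − [p,r] + [p,q]. For instance
  ∂PRT = RT − PT + PR,
  ∂TUV = UV − TV + TU.
This gives a 21×14 integer matrix of rank 13; reducing to Smith normal form yields diagonal entries (1,1,1,1,1,1,1,1,1,1,1,1,1).

Reading off H_k = ker ∂_k / im ∂_{k+1}:

  H_0: rank C_0 − rank ∂_1 = 7 − 6 = 1, and the invariant factors of ∂_1 are all 1, so H_0 ≅ Z.
  H_1: rank ker ∂_1 − rank ∂_2 = (21 − 6) − 13 = 2, and the invariant factors of ∂_2 are all 1, so H_1 ≅ Z^2.
  H_2: rank ker ∂_2 − rank ∂_3 = (14 − 13) − 0 = 1, and there is no ∂_3, so H_2 ≅ Z.

As a check, the Euler characteristic is 7 − 21 + 14 = 0, which agrees with 1 − 2 + 1 = 0.
(K is a triangulation of the torus T^2.)

H_0 ≅ Z,  H_1 ≅ Z^2,  H_2 ≅ Z.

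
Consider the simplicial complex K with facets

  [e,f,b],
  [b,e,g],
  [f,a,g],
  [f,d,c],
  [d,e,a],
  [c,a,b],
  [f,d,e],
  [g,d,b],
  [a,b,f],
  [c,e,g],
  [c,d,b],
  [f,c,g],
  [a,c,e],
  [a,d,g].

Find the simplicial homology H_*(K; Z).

H_0 ≅ Z,  H_1 ≅ Z^2,  H_2 ≅ Z.

We work with the vertex ordering a < b < c < d < e < f < g. The simplices of K, each written with vertices in increasing order, are:

  0-simplices (7): a, b, c, d, e, f, g
  1-simplices (21): ab, ac, ad, ae, af, ag, bc, bd, be, bf, bg, cd, ce, cf, cg, de, df, dg, ef, eg, fg
  2-simplices (14): abc, abf, ace, ade, adg, afg, bcd, bdg, bef, beg, cdf, ceg, cfg, def

giving chain groups C_0 ≅ Z^7, C_1 ≅ Z^21, C_2 ≅ Z^14.

∂_1: C_1 → C_0 is given by ∂[p,q] = [q] − [p].
The resulting 7×21 matrix has rank 6, and its Smith normal form has invariant factors (1,1,1,1,1,1).

∂_2: C_2 → C_1 sends each 2-simplex [p,q,r] to [q,r] − [p,r] + [p,q]. For instance
  ∂beg = eg − bg + be,
  ∂abf = bf − af + ab.
As a 21×14 matrix over Z this has rank 13, with invariant factors (1,1,1,1,1,1,1,1,1,1,1,1,1).

Now H_k = ker ∂_k / im ∂_{k+1}, so:

  H_0: rank C_0 − rank ∂_1 = 7 − 6 = 1, and the invariant factors of ∂_1 are all 1, so H_0 = Z.
  H_1: rank ker ∂_1 − rank ∂_2 = (21 − 6) − 13 = 2, and the invariant factors of ∂_2 are all 1, so H_1 = Z^2.
  H_2: rank ker ∂_2 − rank ∂_3 = (14 − 13) − 0 = 1, and there is no ∂_3, so H_2 = Z.

As a check, the Euler characteristic is 7 − 21 + 14 = 0, which agrees with 1 − 2 + 1 = 0.
(K is a triangulation of the torus T^2.)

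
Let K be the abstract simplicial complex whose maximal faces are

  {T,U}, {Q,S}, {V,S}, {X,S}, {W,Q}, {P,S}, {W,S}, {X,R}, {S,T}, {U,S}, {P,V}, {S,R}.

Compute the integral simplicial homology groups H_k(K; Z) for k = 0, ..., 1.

H_0 = Z,  H_1 = Z^4.

Take the total order P < Q < R < S < T < U < V < W < X on the vertex set. Then K (dimension 1) consists of the simplices:

  0-simplices (9): P, Q, R, S, T, U, V, W, X
  1-simplices (12): PS, PV, QS, QW, RS, RX, ST, SU, SV, SW, SX, TU

giving chain groups C_0 ≅ Z^9, C_1 ≅ Z^12.

The boundary map ∂_1: C_1 → C_0 maps an edge to its endpoints' difference, ∂[p,q] = q − p.
The 9×12 boundary matrix has rank 8 and Smith normal form diag(1,1,1,1,1,1,1,1).

Computing H_k = (kernel of ∂_k) / (image of ∂_{k+1}):

  H_0: rank C_0 − rank ∂_1 = 9 − 8 = 1, and the invariant factors of ∂_1 are all 1, so H_0 = Z.
  H_1: rank ker ∂_1 − rank ∂_2 = (12 − 8) − 0 = 4, and there is no ∂_2, so H_1 = Z^4.

As a check, the Euler characteristic is 9 − 12 = -3, which agrees with 1 − 4 = -3.
(K is a triangulation of a wedge of 4 circles.)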